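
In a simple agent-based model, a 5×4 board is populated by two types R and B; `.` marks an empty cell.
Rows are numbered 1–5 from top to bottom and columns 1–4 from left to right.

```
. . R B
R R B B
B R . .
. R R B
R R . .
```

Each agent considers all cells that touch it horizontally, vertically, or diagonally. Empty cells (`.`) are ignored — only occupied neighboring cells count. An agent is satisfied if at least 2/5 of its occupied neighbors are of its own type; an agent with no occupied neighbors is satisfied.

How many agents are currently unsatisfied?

3

(1,3)R 1/4 not
(1,4)B 2/3 satisfied
(2,1)R 2/3 satisfied
(2,2)R 3/5 satisfied
(2,3)B 2/5 satisfied
(2,4)B 2/3 satisfied
(3,1)B 0/4 not
(3,2)R 4/6 satisfied
(4,2)R 4/5 satisfied
(4,3)R 3/4 satisfied
(4,4)B 0/1 not
(5,1)R 2/2 satisfied
(5,2)R 3/3 satisfied
Unsatisfied: (1,3), (3,1), (4,4) — 3 in total.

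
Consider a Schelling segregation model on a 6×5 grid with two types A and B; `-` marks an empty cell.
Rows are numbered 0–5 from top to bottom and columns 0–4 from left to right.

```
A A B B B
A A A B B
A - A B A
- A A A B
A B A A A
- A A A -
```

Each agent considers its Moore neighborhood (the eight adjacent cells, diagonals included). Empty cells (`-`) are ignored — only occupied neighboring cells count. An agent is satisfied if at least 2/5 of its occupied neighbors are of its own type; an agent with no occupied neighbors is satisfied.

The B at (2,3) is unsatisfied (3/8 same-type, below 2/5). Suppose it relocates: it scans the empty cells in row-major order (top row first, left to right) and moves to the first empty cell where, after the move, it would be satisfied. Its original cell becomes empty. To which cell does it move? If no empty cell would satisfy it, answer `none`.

none

Vacating (2,3). Empty cells in order:
  (2,1): 0/7 same-type → still unsatisfied.
  (3,0): 1/4 same-type → still unsatisfied.
  (5,0): 1/3 same-type → still unsatisfied.
  (5,4): 0/3 same-type → still unsatisfied.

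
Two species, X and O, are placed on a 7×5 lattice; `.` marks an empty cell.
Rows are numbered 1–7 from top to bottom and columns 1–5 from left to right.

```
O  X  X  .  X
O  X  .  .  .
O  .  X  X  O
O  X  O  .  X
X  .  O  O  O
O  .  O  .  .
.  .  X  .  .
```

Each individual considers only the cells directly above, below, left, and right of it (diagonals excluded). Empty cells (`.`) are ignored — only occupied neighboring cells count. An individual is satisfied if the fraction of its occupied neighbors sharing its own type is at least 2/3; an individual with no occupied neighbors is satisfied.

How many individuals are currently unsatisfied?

14

(1,1)O 1/2 ✗
(1,2)X 2/3 ✓
(1,3)X 1/1 ✓
(1,5)X 0/0 ✓
(2,1)O 2/3 ✓
(2,2)X 1/2 ✗
(3,1)O 2/2 ✓
(3,3)X 1/2 ✗
(3,4)X 1/2 ✗
(3,5)O 0/2 ✗
(4,1)O 1/3 ✗
(4,2)X 0/2 ✗
(4,3)O 1/3 ✗
(4,5)X 0/2 ✗
(5,1)X 0/2 ✗
(5,3)O 3/3 ✓
(5,4)O 2/2 ✓
(5,5)O 1/2 ✗
(6,1)O 0/1 ✗
(6,3)O 1/2 ✗
(7,3)X 0/1 ✗
Unsatisfied: (1,1), (2,2), (3,3), (3,4), (3,5), (4,1), (4,2), (4,3), (4,5), (5,1), (5,5), (6,1), (6,3), (7,3) — 14 in total.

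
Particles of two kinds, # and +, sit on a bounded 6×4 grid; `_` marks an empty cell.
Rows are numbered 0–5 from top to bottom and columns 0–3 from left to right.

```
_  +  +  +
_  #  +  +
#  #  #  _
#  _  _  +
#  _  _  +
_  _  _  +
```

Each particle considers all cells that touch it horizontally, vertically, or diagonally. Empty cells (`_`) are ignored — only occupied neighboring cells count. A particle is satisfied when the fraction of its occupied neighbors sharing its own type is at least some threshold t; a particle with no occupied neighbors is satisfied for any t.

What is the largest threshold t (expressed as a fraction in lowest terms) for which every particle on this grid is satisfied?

2/5

Row 0: (0,1)+ 2/3 · (0,2)+ 4/5 · (0,3)+ 3/3
Row 1: (1,1)# 3/6 · (1,2)+ 4/7 · (1,3)+ 3/4
Row 2: (2,0)# 3/3 · (2,1)# 4/5 · (2,2)# 2/5
Row 3: (3,0)# 3/3 · (3,3)+ 1/2
Row 4: (4,0)# 1/1 · (4,3)+ 2/2
Row 5: (5,3)+ 1/1
The smallest same-type fraction is 2/5 at (2,2), which reduces to 2/5. Any threshold above that leaves this particle unsatisfied.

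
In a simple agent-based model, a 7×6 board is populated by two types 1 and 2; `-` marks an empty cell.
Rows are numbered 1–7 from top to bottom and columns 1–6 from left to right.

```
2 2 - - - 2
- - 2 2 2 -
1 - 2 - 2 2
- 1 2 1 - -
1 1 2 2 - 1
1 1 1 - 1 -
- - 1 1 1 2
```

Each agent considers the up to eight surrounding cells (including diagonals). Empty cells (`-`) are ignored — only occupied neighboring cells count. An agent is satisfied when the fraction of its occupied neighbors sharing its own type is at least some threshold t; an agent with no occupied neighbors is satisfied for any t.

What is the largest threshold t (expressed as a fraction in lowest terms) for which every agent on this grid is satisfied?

0/1

(1,1)2 1/1
(1,2)2 2/2
(1,6)2 1/1
(2,3)2 3/3
(2,4)2 4/4
(2,5)2 4/4
(3,1)1 1/1
(3,3)2 3/5
(3,5)2 3/4
(3,6)2 2/2
(4,2)1 3/6
(4,3)2 3/6
(4,4)1 0/5
(5,1)1 4/4
(5,2)1 5/7
(5,3)2 2/7
(5,4)2 2/5
(5,6)1 1/1
(6,1)1 3/3
(6,2)1 5/6
(6,3)1 4/6
(6,5)1 3/5
(7,3)1 3/3
(7,4)1 4/4
(7,5)1 2/3
(7,6)2 0/2
The smallest same-type fraction is 0/5 at (4,4), which reduces to 0/1. Any threshold above that leaves this agent unsatisfied.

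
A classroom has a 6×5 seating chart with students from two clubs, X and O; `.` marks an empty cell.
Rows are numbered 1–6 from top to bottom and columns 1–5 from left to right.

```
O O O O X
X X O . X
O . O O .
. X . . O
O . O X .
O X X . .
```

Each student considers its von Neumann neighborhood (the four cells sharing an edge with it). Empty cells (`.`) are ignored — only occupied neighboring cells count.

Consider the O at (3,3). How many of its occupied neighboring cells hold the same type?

2

Occupied neighbors of (3,3): (2,3)=O, (3,4)=O.
Same type (O): 2 of 2.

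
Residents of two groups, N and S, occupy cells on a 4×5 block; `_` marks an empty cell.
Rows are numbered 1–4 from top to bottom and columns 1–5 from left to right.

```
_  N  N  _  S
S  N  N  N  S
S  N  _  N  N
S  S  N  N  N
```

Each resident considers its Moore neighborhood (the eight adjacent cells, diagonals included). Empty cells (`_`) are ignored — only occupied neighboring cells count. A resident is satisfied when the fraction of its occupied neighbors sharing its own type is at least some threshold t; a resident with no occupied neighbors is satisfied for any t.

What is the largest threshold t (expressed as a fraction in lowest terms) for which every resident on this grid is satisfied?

1/4

Row 1: (1,2)N 3/4 · (1,3)N 4/4 · (1,5)S 1/2
Row 2: (2,1)S 1/4 · (2,2)N 4/6 · (2,3)N 6/6 · (2,4)N 4/6 · (2,5)S 1/4
Row 3: (3,1)S 3/5 · (3,2)N 3/7 · (3,4)N 6/7 · (3,5)N 4/5
Row 4: (4,1)S 2/3 · (4,2)S 2/4 · (4,3)N 3/4 · (4,4)N 4/4 · (4,5)N 3/3
The smallest same-type fraction is 1/4 at (2,1), which reduces to 1/4. Any threshold above that leaves this resident unsatisfied.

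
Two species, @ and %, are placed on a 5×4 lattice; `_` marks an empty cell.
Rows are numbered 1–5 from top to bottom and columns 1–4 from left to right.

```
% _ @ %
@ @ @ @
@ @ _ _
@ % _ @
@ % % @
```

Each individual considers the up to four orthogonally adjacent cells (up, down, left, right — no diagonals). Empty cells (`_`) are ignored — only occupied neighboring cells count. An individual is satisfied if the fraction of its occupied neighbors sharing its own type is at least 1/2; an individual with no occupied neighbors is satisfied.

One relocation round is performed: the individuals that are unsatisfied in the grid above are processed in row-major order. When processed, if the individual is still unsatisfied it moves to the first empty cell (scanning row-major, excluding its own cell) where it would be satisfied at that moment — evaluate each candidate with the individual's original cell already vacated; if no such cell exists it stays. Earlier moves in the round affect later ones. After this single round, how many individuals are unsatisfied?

Initially unsatisfied (in order): (1,1), (1,4), (4,2).
  (1,1) → (4,3).
  (1,4): no empty cell satisfies it; stays.
  (4,2): now satisfied by earlier moves; stays.
Resulting grid:
_ _ @ %
@ @ @ @
@ @ _ _
@ % % @
@ % % @
Unsatisfied now: (1,4).

1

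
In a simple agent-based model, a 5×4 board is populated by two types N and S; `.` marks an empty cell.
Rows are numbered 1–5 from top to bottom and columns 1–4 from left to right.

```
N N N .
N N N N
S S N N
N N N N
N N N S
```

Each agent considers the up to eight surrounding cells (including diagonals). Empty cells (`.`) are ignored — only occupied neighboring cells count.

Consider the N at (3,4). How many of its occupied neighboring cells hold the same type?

Occupied neighbors of (3,4): (2,3)=N, (2,4)=N, (3,3)=N, (4,3)=N, (4,4)=N.
Same type (N): 5 of 5.

5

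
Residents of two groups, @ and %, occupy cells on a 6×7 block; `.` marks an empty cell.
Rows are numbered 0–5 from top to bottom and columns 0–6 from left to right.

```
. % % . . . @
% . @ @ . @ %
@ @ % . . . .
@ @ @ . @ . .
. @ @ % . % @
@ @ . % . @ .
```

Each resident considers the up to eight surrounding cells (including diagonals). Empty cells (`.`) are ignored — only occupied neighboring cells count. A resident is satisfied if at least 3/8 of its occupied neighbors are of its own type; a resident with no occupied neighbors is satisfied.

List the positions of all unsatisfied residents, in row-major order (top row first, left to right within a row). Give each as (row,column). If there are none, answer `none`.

(0,1)% 2/3 satisfied
(0,2)% 1/3 not
(0,6)@ 1/2 satisfied
(1,0)% 1/3 not
(1,2)@ 2/5 satisfied
(1,3)@ 1/3 not
(1,5)@ 1/2 satisfied
(1,6)% 0/2 not
(2,0)@ 3/4 satisfied
(2,1)@ 5/7 satisfied
(2,2)% 0/5 not
(3,0)@ 4/4 satisfied
(3,1)@ 6/7 satisfied
(3,2)@ 4/6 satisfied
(3,4)@ 0/2 not
(4,1)@ 6/6 satisfied
(4,2)@ 4/6 satisfied
(4,3)% 1/4 not
(4,5)% 0/3 not
(4,6)@ 1/2 satisfied
(5,0)@ 2/2 satisfied
(5,1)@ 3/3 satisfied
(5,3)% 1/2 satisfied
(5,5)@ 1/2 satisfied

(0,2), (1,0), (1,3), (1,6), (2,2), (3,4), (4,3), (4,5)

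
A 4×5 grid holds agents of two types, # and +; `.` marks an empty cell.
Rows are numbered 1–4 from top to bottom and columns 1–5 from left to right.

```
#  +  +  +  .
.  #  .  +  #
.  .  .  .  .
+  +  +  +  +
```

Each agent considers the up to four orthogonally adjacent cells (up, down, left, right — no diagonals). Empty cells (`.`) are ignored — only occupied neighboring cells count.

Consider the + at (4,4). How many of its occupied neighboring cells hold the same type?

Occupied neighbors of (4,4): (4,3)=+, (4,5)=+.
Same type (+): 2 of 2.

2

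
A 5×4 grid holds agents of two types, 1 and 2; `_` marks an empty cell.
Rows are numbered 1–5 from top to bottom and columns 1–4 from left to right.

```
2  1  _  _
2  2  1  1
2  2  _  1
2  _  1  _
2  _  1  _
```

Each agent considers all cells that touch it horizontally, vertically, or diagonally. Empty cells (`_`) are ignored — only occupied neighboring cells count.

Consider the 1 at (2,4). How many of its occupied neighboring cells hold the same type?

2

Occupied neighbors of (2,4): (2,3)=1, (3,4)=1.
Same type (1): 2 of 2.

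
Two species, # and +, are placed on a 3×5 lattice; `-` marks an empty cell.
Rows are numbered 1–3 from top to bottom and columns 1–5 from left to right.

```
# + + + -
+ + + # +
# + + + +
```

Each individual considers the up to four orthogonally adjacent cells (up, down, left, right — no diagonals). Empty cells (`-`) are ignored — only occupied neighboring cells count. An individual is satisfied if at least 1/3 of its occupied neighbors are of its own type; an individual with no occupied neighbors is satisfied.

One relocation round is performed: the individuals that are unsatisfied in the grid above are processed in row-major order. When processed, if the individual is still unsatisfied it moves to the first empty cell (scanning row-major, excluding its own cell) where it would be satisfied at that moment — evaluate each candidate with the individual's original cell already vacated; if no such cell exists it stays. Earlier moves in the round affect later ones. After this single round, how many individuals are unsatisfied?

3

Initially unsatisfied (in order): (1,1), (2,4), (3,1).
  (1,1): no empty cell satisfies it; stays.
  (2,4): no empty cell satisfies it; stays.
  (3,1): no empty cell satisfies it; stays.
Resulting grid:
# + + + -
+ + + # +
# + + + +
Unsatisfied now: (1,1), (2,4), (3,1).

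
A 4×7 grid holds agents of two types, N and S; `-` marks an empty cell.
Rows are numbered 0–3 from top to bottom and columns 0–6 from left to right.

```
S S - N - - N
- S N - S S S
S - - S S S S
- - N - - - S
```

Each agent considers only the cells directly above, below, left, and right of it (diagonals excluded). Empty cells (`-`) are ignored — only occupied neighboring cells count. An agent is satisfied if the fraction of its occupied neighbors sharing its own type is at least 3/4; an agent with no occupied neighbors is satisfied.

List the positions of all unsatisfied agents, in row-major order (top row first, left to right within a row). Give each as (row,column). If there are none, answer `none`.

(0,6), (1,1), (1,2), (1,6)

Row 0: (0,0)S 1/1 satisfied · (0,1)S 2/2 satisfied · (0,3)N 0/0 satisfied · (0,6)N 0/1 not
Row 1: (1,1)S 1/2 not · (1,2)N 0/1 not · (1,4)S 2/2 satisfied · (1,5)S 3/3 satisfied · (1,6)S 2/3 not
Row 2: (2,0)S 0/0 satisfied · (2,3)S 1/1 satisfied · (2,4)S 3/3 satisfied · (2,5)S 3/3 satisfied · (2,6)S 3/3 satisfied
Row 3: (3,2)N 0/0 satisfied · (3,6)S 1/1 satisfied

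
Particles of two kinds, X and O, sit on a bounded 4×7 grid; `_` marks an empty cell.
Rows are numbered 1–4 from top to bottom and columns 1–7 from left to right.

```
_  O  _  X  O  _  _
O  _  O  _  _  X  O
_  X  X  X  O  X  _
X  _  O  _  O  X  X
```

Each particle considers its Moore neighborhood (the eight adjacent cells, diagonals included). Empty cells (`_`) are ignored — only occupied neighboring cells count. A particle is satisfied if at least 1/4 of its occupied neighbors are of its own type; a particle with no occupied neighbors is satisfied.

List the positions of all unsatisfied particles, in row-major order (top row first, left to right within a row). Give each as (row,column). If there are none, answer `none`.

(1,4), (1,5), (2,3), (2,7), (3,4), (3,5), (4,3)

(1,2)O 2/2 ✓
(1,4)X 0/2 ✗
(1,5)O 0/2 ✗
(2,1)O 1/2 ✓
(2,3)O 1/5 ✗
(2,6)X 1/4 ✓
(2,7)O 0/2 ✗
(3,2)X 2/5 ✓
(3,3)X 2/4 ✓
(3,4)X 1/5 ✗
(3,5)O 1/5 ✗
(3,6)X 3/6 ✓
(4,1)X 1/1 ✓
(4,3)O 0/3 ✗
(4,5)O 1/4 ✓
(4,6)X 2/4 ✓
(4,7)X 2/2 ✓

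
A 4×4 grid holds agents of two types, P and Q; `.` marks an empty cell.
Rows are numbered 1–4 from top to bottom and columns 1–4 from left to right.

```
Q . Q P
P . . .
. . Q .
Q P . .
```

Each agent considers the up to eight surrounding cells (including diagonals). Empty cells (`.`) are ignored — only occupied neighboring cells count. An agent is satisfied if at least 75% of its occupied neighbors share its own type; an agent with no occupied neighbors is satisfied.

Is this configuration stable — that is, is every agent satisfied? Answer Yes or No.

No

(1,1)Q 0/1 unhappy
(1,3)Q 0/1 unhappy
(1,4)P 0/1 unhappy
(2,1)P 0/1 unhappy
(3,3)Q 0/1 unhappy
(4,1)Q 0/1 unhappy
(4,2)P 0/2 unhappy
For instance (1,1) has only 0/1 same-type neighbors, below 3/4.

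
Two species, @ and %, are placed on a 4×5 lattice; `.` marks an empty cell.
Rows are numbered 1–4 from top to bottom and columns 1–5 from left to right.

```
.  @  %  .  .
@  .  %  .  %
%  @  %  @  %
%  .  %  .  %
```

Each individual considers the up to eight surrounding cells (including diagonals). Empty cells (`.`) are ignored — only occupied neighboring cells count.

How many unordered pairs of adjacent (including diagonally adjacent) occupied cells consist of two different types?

14

Scan each occupied cell's neighbors to the right and below (and the two forward diagonals) so each pair is counted once.
From row 1: 2 unlike of 4 pairs (running 2/4).
From row 2: 4 unlike of 7 pairs (running 6/11).
From row 3: 8 unlike of 11 pairs (running 14/22).
Total adjacent occupied pairs: 22; unlike-type pairs: 14.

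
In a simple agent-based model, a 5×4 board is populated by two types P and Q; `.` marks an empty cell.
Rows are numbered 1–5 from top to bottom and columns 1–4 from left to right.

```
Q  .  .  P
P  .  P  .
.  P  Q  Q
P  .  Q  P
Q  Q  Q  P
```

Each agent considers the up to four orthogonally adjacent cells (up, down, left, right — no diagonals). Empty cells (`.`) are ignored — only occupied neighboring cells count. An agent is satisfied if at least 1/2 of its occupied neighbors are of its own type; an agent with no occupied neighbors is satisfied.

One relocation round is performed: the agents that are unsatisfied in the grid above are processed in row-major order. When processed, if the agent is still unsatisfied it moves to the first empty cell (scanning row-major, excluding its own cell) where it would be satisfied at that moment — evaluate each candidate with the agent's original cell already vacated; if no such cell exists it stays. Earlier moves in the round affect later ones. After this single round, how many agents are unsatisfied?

2

Initially unsatisfied (in order): (1,1), (2,1), (2,3), (3,2), (4,1), (4,4).
  (1,1) → (1,2).
  (2,1): now satisfied by earlier moves; stays.
  (2,3) → (1,1).
  (3,2) → (1,3).
  (4,1) → (2,2).
  (4,4) → (2,3).
Resulting grid:
P Q P P
P P P .
. . Q Q
. . Q .
Q Q Q P
Unsatisfied now: (1,2), (5,4).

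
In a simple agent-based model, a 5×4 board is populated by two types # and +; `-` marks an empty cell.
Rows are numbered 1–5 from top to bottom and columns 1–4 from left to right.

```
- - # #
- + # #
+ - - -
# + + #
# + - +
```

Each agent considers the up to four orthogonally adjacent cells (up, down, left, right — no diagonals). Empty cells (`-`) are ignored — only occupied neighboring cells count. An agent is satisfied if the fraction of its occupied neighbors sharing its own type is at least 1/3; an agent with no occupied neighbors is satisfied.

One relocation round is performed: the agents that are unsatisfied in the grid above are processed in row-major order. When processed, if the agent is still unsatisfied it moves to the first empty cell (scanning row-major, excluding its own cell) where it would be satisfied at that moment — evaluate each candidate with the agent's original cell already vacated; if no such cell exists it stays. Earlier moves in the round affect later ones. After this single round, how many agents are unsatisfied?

Initially unsatisfied (in order): (2,2), (3,1), (4,4), (5,4).
  (2,2) → (1,1).
  (3,1) → (1,2).
  (4,4) → (2,2).
  (5,4): now satisfied by earlier moves; stays.
Resulting grid:
+ + # #
- # # #
- - - -
# + + -
# + - +
All satisfied now.

0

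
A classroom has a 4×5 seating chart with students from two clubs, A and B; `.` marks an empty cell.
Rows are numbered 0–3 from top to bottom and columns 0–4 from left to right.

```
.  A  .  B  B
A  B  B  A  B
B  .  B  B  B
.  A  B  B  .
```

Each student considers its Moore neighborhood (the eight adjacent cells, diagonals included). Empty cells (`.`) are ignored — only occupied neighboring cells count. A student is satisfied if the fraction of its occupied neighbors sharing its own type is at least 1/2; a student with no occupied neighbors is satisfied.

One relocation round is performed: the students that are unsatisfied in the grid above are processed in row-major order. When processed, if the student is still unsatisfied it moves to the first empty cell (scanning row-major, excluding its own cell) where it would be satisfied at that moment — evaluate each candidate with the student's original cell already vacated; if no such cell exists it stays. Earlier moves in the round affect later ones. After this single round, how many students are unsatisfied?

Initially unsatisfied (in order): (0,1), (1,0), (1,3), (2,0), (3,1).
  (0,1) → (0,0).
  (1,0) → (3,0).
  (1,3): no empty cell satisfies it; stays.
  (2,0) → (0,1).
  (3,1) → (2,0).
Resulting grid:
A B . B B
. B B A B
A . B B B
A . B B .
Unsatisfied now: (0,0), (1,3).

2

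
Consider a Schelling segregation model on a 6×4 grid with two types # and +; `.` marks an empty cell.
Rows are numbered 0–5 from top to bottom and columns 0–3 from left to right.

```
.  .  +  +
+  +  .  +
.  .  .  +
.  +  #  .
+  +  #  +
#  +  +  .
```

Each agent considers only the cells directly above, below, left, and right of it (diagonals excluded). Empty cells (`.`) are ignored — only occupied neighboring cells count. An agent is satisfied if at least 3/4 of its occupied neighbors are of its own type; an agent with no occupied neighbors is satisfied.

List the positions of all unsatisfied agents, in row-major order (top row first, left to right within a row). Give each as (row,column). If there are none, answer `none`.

(0,2)+ 1/1 ✓
(0,3)+ 2/2 ✓
(1,0)+ 1/1 ✓
(1,1)+ 1/1 ✓
(1,3)+ 2/2 ✓
(2,3)+ 1/1 ✓
(3,1)+ 1/2 ✗
(3,2)# 1/2 ✗
(4,0)+ 1/2 ✗
(4,1)+ 3/4 ✓
(4,2)# 1/4 ✗
(4,3)+ 0/1 ✗
(5,0)# 0/2 ✗
(5,1)+ 2/3 ✗
(5,2)+ 1/2 ✗

(3,1), (3,2), (4,0), (4,2), (4,3), (5,0), (5,1), (5,2)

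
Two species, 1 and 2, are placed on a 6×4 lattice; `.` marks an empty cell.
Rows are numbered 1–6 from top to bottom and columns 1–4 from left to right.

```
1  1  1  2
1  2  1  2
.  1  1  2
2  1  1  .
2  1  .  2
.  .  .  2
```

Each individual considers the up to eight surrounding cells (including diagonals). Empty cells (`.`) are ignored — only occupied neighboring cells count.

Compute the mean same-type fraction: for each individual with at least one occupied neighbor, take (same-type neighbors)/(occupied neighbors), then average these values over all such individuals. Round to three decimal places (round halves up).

(1,1)1 2/3
(1,2)1 4/5
(1,3)1 2/5
(1,4)2 1/3
(2,1)1 3/4
(2,2)2 0/7
(2,3)1 4/8
(2,4)2 2/5
(3,2)1 5/7
(3,3)1 4/7
(3,4)2 1/4
(4,1)2 1/4
(4,2)1 4/6
(4,3)1 4/6
(5,1)2 1/3
(5,2)1 2/4
(5,4)2 1/2
(6,4)2 1/1
Sum over 18 individuals: 2/3 + 4/5 + 2/5 + 1/3 + 3/4 + 0/7 + 4/8 + 2/5 + 5/7 + 4/7 + 1/4 + 1/4 + 4/6 + 4/6 + 1/3 + 2/4 + 1/2 + 1/1 = 3907/420; mean = 3907/420 ÷ 18 = 3907/7560 = 0.516798… → 0.517.

0.517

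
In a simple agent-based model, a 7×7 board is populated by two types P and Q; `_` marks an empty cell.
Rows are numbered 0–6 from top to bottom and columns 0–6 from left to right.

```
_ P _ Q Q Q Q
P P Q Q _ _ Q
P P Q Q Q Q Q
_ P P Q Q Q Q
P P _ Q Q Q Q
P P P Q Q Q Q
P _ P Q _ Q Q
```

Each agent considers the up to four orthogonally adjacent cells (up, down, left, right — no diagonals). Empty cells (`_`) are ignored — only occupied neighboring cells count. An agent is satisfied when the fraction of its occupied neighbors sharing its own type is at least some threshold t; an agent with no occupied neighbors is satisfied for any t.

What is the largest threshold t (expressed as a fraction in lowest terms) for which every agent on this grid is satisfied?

1/3

Row 0: (0,1)P 1/1 · (0,3)Q 2/2 · (0,4)Q 2/2 · (0,5)Q 2/2 · (0,6)Q 2/2
Row 1: (1,0)P 2/2 · (1,1)P 3/4 · (1,2)Q 2/3 · (1,3)Q 3/3 · (1,6)Q 2/2
Row 2: (2,0)P 2/2 · (2,1)P 3/4 · (2,2)Q 2/4 · (2,3)Q 4/4 · (2,4)Q 3/3 · (2,5)Q 3/3 · (2,6)Q 3/3
Row 3: (3,1)P 3/3 · (3,2)P 1/3 · (3,3)Q 3/4 · (3,4)Q 4/4 · (3,5)Q 4/4 · (3,6)Q 3/3
Row 4: (4,0)P 2/2 · (4,1)P 3/3 · (4,3)Q 3/3 · (4,4)Q 4/4 · (4,5)Q 4/4 · (4,6)Q 3/3
Row 5: (5,0)P 3/3 · (5,1)P 3/3 · (5,2)P 2/3 · (5,3)Q 3/4 · (5,4)Q 3/3 · (5,5)Q 4/4 · (5,6)Q 3/3
Row 6: (6,0)P 1/1 · (6,2)P 1/2 · (6,3)Q 1/2 · (6,5)Q 2/2 · (6,6)Q 2/2
The smallest same-type fraction is 1/3 at (3,2), which reduces to 1/3. Any threshold above that leaves this agent unsatisfied.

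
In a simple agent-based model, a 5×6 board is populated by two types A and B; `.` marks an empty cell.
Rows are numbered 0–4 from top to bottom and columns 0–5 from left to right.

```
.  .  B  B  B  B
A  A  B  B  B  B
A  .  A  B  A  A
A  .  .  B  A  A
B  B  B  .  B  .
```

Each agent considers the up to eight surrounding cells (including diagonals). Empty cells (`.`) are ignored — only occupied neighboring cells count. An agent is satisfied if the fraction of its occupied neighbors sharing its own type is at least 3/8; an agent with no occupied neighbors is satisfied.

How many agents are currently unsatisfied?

(0,2)B 3/4 ok
(0,3)B 5/5 ok
(0,4)B 5/5 ok
(0,5)B 3/3 ok
(1,0)A 2/2 ok
(1,1)A 3/5 ok
(1,2)B 4/6 ok
(1,3)B 6/8 ok
(1,4)B 6/8 ok
(1,5)B 3/5 ok
(2,0)A 3/3 ok
(2,2)A 1/5 unhappy
(2,3)B 4/7 ok
(2,4)A 3/8 ok
(2,5)A 3/5 ok
(3,0)A 1/3 unhappy
(3,3)B 3/6 ok
(3,4)A 3/6 ok
(3,5)A 3/4 ok
(4,0)B 1/2 ok
(4,1)B 2/3 ok
(4,2)B 2/2 ok
(4,4)B 1/3 unhappy
Unsatisfied: (2,2), (3,0), (4,4) — 3 in total.

3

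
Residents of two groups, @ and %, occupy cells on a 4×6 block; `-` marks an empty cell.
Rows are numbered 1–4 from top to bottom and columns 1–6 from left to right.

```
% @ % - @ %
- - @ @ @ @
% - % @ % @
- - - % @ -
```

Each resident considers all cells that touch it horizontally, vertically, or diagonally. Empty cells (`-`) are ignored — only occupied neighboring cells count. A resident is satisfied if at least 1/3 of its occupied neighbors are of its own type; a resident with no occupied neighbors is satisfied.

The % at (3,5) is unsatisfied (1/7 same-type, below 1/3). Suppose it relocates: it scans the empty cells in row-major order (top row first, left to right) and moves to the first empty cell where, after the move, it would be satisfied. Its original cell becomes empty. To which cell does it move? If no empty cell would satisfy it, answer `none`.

Vacating (3,5). Empty cells in order:
  (1,4): 1/5 same-type → still unsatisfied.
  (2,1): 2/3 same-type → satisfied — stop here.

(2,1)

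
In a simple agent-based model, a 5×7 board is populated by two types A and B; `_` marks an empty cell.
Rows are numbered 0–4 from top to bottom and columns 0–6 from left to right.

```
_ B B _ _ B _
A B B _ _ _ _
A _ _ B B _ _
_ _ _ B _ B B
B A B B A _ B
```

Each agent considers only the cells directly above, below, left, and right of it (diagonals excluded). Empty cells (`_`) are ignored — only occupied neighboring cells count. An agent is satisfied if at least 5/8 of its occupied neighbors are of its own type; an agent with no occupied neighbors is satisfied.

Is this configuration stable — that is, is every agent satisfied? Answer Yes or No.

No

Row 0: (0,1)B 2/2 satisfied · (0,2)B 2/2 satisfied · (0,5)B 0/0 satisfied
Row 1: (1,0)A 1/2 not · (1,1)B 2/3 satisfied · (1,2)B 2/2 satisfied
Row 2: (2,0)A 1/1 satisfied · (2,3)B 2/2 satisfied · (2,4)B 1/1 satisfied
Row 3: (3,3)B 2/2 satisfied · (3,5)B 1/1 satisfied · (3,6)B 2/2 satisfied
Row 4: (4,0)B 0/1 not · (4,1)A 0/2 not · (4,2)B 1/2 not · (4,3)B 2/3 satisfied · (4,4)A 0/1 not · (4,6)B 1/1 satisfied
For instance (1,0) has only 1/2 same-type neighbors, below 5/8.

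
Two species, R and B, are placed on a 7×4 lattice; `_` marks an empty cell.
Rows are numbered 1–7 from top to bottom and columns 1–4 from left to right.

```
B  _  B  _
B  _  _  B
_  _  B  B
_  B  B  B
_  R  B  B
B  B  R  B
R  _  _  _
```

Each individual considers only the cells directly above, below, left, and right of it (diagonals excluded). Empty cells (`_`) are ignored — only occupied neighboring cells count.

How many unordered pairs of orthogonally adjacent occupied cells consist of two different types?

7

Scan each occupied cell's neighbors to the right and below so each pair is counted once.
From row 1: 0 unlike of 1 pairs (running 0/1).
From row 2: 0 unlike of 1 pairs (running 0/2).
From row 3: 0 unlike of 3 pairs (running 0/5).
From row 4: 1 unlike of 5 pairs (running 1/10).
From row 5: 3 unlike of 5 pairs (running 4/15).
From row 6: 3 unlike of 4 pairs (running 7/19).
Total adjacent occupied pairs: 19; unlike-type pairs: 7.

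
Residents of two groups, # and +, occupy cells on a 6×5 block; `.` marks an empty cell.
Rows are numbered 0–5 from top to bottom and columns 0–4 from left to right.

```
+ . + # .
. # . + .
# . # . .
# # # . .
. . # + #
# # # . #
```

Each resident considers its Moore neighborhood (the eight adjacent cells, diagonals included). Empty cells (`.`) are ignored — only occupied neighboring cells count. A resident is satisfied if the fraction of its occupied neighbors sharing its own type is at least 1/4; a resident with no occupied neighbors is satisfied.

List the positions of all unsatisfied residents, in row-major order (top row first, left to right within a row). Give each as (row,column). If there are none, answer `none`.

(0,0), (0,3), (4,3)

(0,0)+ 0/1 not
(0,2)+ 1/3 satisfied
(0,3)# 0/2 not
(1,1)# 2/4 satisfied
(1,3)+ 1/3 satisfied
(2,0)# 3/3 satisfied
(2,2)# 3/4 satisfied
(3,0)# 2/2 satisfied
(3,1)# 5/5 satisfied
(3,2)# 3/4 satisfied
(4,2)# 4/5 satisfied
(4,3)+ 0/5 not
(4,4)# 1/2 satisfied
(5,0)# 1/1 satisfied
(5,1)# 3/3 satisfied
(5,2)# 2/3 satisfied
(5,4)# 1/2 satisfied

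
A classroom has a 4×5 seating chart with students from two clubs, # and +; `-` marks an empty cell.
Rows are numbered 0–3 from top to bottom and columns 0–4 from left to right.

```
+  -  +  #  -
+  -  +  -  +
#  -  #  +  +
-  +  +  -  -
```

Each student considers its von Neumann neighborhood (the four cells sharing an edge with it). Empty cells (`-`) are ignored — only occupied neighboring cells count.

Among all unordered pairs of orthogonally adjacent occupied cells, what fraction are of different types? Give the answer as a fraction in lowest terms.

Scan each occupied cell's neighbors to the right and below so each pair is counted once.
Row 0: +(0,0)–+(1,0)= +(0,2)–#(0,3)≠ +(0,2)–+(1,2)=  → 1/3 unlike.
Row 1: +(1,0)–#(2,0)≠ +(1,2)–#(2,2)≠ +(1,4)–+(2,4)=  → 2/3 unlike.
Row 2: #(2,2)–+(2,3)≠ #(2,2)–+(3,2)≠ +(2,3)–+(2,4)=  → 2/3 unlike.
Row 3: +(3,1)–+(3,2)=  → 0/1 unlike.
Total adjacent occupied pairs: 10; unlike-type pairs: 5.
5/10 reduces to 1/2.

1/2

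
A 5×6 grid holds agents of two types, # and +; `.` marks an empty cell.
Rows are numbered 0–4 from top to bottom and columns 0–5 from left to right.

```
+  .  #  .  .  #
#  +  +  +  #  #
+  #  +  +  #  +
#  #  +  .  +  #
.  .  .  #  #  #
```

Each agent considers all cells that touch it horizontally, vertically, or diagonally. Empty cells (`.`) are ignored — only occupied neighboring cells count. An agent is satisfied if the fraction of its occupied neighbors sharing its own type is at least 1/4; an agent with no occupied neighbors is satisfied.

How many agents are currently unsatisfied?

3

Row 0: (0,0)+ 1/2 satisfied · (0,2)# 0/3 not · (0,5)# 2/2 satisfied
Row 1: (1,0)# 1/4 satisfied · (1,1)+ 4/7 satisfied · (1,2)+ 4/6 satisfied · (1,3)+ 3/6 satisfied · (1,4)# 3/6 satisfied · (1,5)# 3/4 satisfied
Row 2: (2,0)+ 1/5 not · (2,1)# 3/8 satisfied · (2,2)+ 5/7 satisfied · (2,3)+ 5/7 satisfied · (2,4)# 3/7 satisfied · (2,5)+ 1/5 not
Row 3: (3,0)# 2/3 satisfied · (3,1)# 2/5 satisfied · (3,2)+ 2/5 satisfied · (3,4)+ 2/7 satisfied · (3,5)# 3/5 satisfied
Row 4: (4,3)# 1/3 satisfied · (4,4)# 3/4 satisfied · (4,5)# 2/3 satisfied
Unsatisfied: (0,2), (2,0), (2,5) — 3 in total.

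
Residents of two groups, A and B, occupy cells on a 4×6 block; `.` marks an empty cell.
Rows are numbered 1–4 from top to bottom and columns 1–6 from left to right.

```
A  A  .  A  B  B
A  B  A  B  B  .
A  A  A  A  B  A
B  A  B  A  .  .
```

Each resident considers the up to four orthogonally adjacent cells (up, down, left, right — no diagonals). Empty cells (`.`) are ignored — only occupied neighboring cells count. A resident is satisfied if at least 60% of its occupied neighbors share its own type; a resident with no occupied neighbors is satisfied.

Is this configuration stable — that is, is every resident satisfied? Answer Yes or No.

No

(1,1)A 2/2 satisfied
(1,2)A 1/2 not
(1,4)A 0/2 not
(1,5)B 2/3 satisfied
(1,6)B 1/1 satisfied
(2,1)A 2/3 satisfied
(2,2)B 0/4 not
(2,3)A 1/3 not
(2,4)B 1/4 not
(2,5)B 3/3 satisfied
(3,1)A 2/3 satisfied
(3,2)A 3/4 satisfied
(3,3)A 3/4 satisfied
(3,4)A 2/4 not
(3,5)B 1/3 not
(3,6)A 0/1 not
(4,1)B 0/2 not
(4,2)A 1/3 not
(4,3)B 0/3 not
(4,4)A 1/2 not
For instance (1,2) has only 1/2 same-type neighbors, below 3/5.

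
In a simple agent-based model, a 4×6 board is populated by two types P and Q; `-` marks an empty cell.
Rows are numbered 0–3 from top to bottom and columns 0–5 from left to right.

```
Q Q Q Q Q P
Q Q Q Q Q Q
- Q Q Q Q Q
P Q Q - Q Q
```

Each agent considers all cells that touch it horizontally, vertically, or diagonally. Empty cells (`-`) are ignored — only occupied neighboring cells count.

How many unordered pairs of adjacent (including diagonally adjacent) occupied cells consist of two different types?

5

Scan each occupied cell's neighbors to the right and below (and the two forward diagonals) so each pair is counted once.
Row 0: Q(0,0)–Q(0,1)= Q(0,0)–Q(1,0)= Q(0,0)–Q(1,1)= Q(0,1)–Q(0,2)= Q(0,1)–Q(1,1)= Q(0,1)–Q(1,2)= Q(0,1)–Q(1,0)= Q(0,2)–Q(0,3)= Q(0,2)–Q(1,2)= Q(0,2)–Q(1,3)= Q(0,2)–Q(1,1)= Q(0,3)–Q(0,4)= Q(0,3)–Q(1,3)= Q(0,3)–Q(1,4)= Q(0,3)–Q(1,2)= Q(0,4)–P(0,5)≠ Q(0,4)–Q(1,4)= Q(0,4)–Q(1,5)= Q(0,4)–Q(1,3)= P(0,5)–Q(1,5)≠ P(0,5)–Q(1,4)≠  → 3/21 unlike.
Row 1: Q(1,0)–Q(1,1)= Q(1,0)–Q(2,1)= Q(1,1)–Q(1,2)= Q(1,1)–Q(2,1)= Q(1,1)–Q(2,2)= Q(1,2)–Q(1,3)= Q(1,2)–Q(2,2)= Q(1,2)–Q(2,3)= Q(1,2)–Q(2,1)= Q(1,3)–Q(1,4)= Q(1,3)–Q(2,3)= Q(1,3)–Q(2,4)= Q(1,3)–Q(2,2)= Q(1,4)–Q(1,5)= Q(1,4)–Q(2,4)= Q(1,4)–Q(2,5)= Q(1,4)–Q(2,3)= Q(1,5)–Q(2,5)= Q(1,5)–Q(2,4)=  → 0/19 unlike.
Row 2: Q(2,1)–Q(2,2)= Q(2,1)–Q(3,1)= Q(2,1)–Q(3,2)= Q(2,1)–P(3,0)≠ Q(2,2)–Q(2,3)= Q(2,2)–Q(3,2)= Q(2,2)–Q(3,1)= Q(2,3)–Q(2,4)= Q(2,3)–Q(3,4)= Q(2,3)–Q(3,2)= Q(2,4)–Q(2,5)= Q(2,4)–Q(3,4)= Q(2,4)–Q(3,5)= Q(2,5)–Q(3,5)= Q(2,5)–Q(3,4)=  → 1/15 unlike.
Row 3: P(3,0)–Q(3,1)≠ Q(3,1)–Q(3,2)= Q(3,4)–Q(3,5)=  → 1/3 unlike.
Total adjacent occupied pairs: 58; unlike-type pairs: 5.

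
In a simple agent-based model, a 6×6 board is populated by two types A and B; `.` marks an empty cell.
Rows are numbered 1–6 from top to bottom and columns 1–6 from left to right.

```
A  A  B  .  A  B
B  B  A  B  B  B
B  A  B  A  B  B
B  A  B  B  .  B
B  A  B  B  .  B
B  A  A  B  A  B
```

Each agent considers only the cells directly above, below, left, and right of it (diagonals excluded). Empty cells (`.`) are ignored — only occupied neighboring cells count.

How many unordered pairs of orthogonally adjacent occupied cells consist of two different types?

25

Scan each occupied cell's neighbors to the right and below so each pair is counted once.
From row 1: 6 unlike of 8 pairs (running 6/8).
From row 2: 5 unlike of 11 pairs (running 11/19).
From row 3: 5 unlike of 10 pairs (running 16/29).
From row 4: 2 unlike of 8 pairs (running 18/37).
From row 5: 3 unlike of 8 pairs (running 21/45).
From row 6: 4 unlike of 5 pairs (running 25/50).
Total adjacent occupied pairs: 50; unlike-type pairs: 25.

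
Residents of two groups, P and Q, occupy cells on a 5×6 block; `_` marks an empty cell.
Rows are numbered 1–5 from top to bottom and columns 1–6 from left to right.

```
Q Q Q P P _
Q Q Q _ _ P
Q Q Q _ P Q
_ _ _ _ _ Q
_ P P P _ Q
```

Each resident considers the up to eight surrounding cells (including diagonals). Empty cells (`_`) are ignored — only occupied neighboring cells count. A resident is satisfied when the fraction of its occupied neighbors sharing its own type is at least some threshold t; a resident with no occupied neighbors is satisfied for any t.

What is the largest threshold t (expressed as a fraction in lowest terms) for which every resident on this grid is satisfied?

(1,1)Q 3/3
(1,2)Q 5/5
(1,3)Q 3/4
(1,4)P 1/3
(1,5)P 2/2
(2,1)Q 5/5
(2,2)Q 8/8
(2,3)Q 5/6
(2,6)P 2/3
(3,1)Q 3/3
(3,2)Q 5/5
(3,3)Q 3/3
(3,5)P 1/3
(3,6)Q 1/3
(4,6)Q 2/3
(5,2)P 1/1
(5,3)P 2/2
(5,4)P 1/1
(5,6)Q 1/1
The smallest same-type fraction is 1/3 at (1,4), which reduces to 1/3. Any threshold above that leaves this resident unsatisfied.

1/3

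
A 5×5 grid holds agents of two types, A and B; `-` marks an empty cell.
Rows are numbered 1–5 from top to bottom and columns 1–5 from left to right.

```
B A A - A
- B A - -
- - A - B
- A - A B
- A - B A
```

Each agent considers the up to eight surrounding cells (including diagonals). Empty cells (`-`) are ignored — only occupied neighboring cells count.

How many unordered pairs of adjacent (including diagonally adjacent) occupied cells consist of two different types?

10

Scan each occupied cell's neighbors to the right and below (and the two forward diagonals) so each pair is counted once.
From row 1: 3 unlike of 7 pairs (running 3/7).
From row 2: 2 unlike of 3 pairs (running 5/10).
From row 3: 1 unlike of 4 pairs (running 6/14).
From row 4: 3 unlike of 6 pairs (running 9/20).
From row 5: 1 unlike of 1 pairs (running 10/21).
Total adjacent occupied pairs: 21; unlike-type pairs: 10.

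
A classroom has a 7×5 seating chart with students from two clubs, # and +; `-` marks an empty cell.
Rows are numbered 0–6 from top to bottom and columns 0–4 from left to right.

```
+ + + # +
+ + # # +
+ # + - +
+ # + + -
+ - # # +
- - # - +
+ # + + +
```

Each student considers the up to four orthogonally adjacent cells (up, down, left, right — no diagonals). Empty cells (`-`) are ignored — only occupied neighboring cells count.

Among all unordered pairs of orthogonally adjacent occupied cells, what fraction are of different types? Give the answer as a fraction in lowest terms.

17/38

Scan each occupied cell's neighbors to the right and below so each pair is counted once.
From row 0: 3 unlike of 9 pairs (running 3/9).
From row 1: 4 unlike of 8 pairs (running 7/17).
From row 2: 2 unlike of 5 pairs (running 9/22).
From row 3: 4 unlike of 6 pairs (running 13/28).
From row 4: 1 unlike of 4 pairs (running 14/32).
From row 5: 1 unlike of 2 pairs (running 15/34).
From row 6: 2 unlike of 4 pairs (running 17/38).
Total adjacent occupied pairs: 38; unlike-type pairs: 17.
17/38 is already in lowest terms.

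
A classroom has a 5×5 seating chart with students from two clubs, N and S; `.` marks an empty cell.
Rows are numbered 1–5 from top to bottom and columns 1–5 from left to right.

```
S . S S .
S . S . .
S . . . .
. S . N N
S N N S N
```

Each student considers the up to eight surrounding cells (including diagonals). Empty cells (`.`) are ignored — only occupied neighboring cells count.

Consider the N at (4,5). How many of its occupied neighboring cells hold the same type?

2

Occupied neighbors of (4,5): (4,4)=N, (5,4)=S, (5,5)=N.
Same type (N): 2 of 3.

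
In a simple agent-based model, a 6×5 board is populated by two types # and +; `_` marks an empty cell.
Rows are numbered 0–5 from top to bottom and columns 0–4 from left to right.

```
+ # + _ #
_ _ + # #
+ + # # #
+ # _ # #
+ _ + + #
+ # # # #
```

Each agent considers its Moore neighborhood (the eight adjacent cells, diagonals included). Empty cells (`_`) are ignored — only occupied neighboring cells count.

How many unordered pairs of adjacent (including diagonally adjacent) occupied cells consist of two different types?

25

Scan each occupied cell's neighbors to the right and below (and the two forward diagonals) so each pair is counted once.
From row 0: 4 unlike of 7 pairs (running 4/7).
From row 1: 3 unlike of 10 pairs (running 7/17).
From row 2: 3 unlike of 14 pairs (running 10/31).
From row 3: 6 unlike of 10 pairs (running 16/41).
From row 4: 8 unlike of 12 pairs (running 24/53).
From row 5: 1 unlike of 4 pairs (running 25/57).
Total adjacent occupied pairs: 57; unlike-type pairs: 25.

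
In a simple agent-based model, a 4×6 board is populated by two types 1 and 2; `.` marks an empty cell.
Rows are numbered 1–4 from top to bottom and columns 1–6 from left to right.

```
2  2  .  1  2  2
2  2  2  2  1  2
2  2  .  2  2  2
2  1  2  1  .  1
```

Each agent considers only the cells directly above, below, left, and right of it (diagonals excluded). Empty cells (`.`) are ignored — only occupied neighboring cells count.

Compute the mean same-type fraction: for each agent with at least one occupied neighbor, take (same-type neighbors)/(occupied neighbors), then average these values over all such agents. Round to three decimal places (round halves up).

0.556

Row 1: (1,1)2 2/2 · (1,2)2 2/2 · (1,4)1 0/2 · (1,5)2 1/3 · (1,6)2 2/2
Row 2: (2,1)2 3/3 · (2,2)2 4/4 · (2,3)2 2/2 · (2,4)2 2/4 · (2,5)1 0/4 · (2,6)2 2/3
Row 3: (3,1)2 3/3 · (3,2)2 2/3 · (3,4)2 2/3 · (3,5)2 2/3 · (3,6)2 2/3
Row 4: (4,1)2 1/2 · (4,2)1 0/3 · (4,3)2 0/2 · (4,4)1 0/2 · (4,6)1 0/1
Sum over 21 agents: 2/2 + 2/2 + 0/2 + 1/3 + 2/2 + 3/3 + 4/4 + 2/2 + 2/4 + 0/4 + 2/3 + 3/3 + 2/3 + 2/3 + 2/3 + 2/3 + 1/2 + 0/3 + 0/2 + 0/2 + 0/1 = 35/3; mean = 35/3 ÷ 21 = 5/9 = 0.555555… → 0.556.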